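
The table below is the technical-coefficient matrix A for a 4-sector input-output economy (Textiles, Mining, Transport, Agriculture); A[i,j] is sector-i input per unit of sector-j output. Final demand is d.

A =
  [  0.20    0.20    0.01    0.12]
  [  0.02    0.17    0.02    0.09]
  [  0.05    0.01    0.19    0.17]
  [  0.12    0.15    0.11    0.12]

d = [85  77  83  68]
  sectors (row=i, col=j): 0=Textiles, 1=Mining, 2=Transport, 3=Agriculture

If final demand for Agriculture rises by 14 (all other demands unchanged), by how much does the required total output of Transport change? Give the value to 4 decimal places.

3.8194

Form M = I − A:
  [  0.80   -0.20   -0.01   -0.12]
  [ -0.02    0.83   -0.02   -0.09]
  [ -0.05   -0.01    0.81   -0.17]
  [ -0.12   -0.15   -0.11    0.88]
Leontief inverse L = M⁻¹:
  [  1.2958    0.3533    0.0551    0.2235]
  [  0.0561    1.2451    0.0511    0.1449]
  [  0.1230    0.0943    1.2755    0.2728]
  [  0.2016    0.2722    0.1757    1.2256]
Total output x = L · d:
  x_0 = 1.2958·85 + 0.3533·77 + 0.0551·83 + 0.2235·68 = 157.1124
  x_1 = 0.0561·85 + 1.2451·77 + 0.0511·83 + 0.1449·68 = 114.7309
  x_2 = 0.1230·85 + 0.0943·77 + 1.2755·83 + 0.2728·68 = 142.1313
  x_3 = 0.2016·85 + 0.2722·77 + 0.1757·83 + 1.2256·68 = 136.0200
Δx_2 = L[2,3] · Δd_3 = 0.2728 · 14 = 3.8194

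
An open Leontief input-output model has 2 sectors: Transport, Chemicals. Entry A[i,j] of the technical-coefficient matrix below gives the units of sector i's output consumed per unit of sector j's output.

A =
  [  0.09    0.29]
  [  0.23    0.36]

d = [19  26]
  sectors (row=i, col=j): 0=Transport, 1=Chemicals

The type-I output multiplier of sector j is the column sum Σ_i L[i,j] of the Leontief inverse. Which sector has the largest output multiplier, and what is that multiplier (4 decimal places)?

Chemicals (2.3269)

Form M = I − A:
  [  0.91   -0.29]
  [ -0.23    0.64]
Leontief inverse L = M⁻¹:
  [  1.2410    0.5623]
  [  0.4460    1.7646]
Total output x = L · d:
  x_0 = 1.2410·19 + 0.5623·26 = 38.2005
  x_1 = 0.4460·19 + 1.7646·26 = 54.3533
Output multipliers (column sums of L):
  Transport: 1.6870
  Chemicals: 2.3269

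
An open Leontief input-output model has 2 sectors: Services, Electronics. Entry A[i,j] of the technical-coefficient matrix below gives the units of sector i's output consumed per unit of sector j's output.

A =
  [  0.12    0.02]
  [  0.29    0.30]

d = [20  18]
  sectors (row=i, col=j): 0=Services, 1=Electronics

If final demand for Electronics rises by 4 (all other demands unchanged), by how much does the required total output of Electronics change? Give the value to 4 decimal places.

5.7686

Form M = I − A:
  [  0.88   -0.02]
  [ -0.29    0.70]
Leontief inverse L = M⁻¹:
  [  1.1472    0.0328]
  [  0.4753    1.4422]
Total output x = L · d:
  x_0 = 1.1472·20 + 0.0328·18 = 23.5333
  x_1 = 0.4753·20 + 1.4422·18 = 35.4638
Δx_1 = L[1,1] · Δd_1 = 1.4422 · 4 = 5.7686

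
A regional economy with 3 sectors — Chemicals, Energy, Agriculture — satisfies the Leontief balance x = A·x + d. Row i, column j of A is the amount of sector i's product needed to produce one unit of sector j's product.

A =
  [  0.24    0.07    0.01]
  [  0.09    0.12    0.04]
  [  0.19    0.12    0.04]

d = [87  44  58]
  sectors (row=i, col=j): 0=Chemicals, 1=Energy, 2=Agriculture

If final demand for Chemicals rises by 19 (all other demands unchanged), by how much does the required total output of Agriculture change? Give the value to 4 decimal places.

Form M = I − A:
  [  0.76   -0.07   -0.01]
  [ -0.09    0.88   -0.04]
  [ -0.19   -0.12    0.96]
Leontief inverse L = M⁻¹:
  [  1.3332    0.1086    0.0184]
  [  0.1492    1.1550    0.0497]
  [  0.2825    0.1659    1.0515]
Total output x = L · d:
  x_0 = 1.3332·87 + 0.1086·44 + 0.0184·58 = 121.8373
  x_1 = 0.1492·87 + 1.1550·44 + 0.0497·58 = 66.6818
  x_2 = 0.2825·87 + 0.1659·44 + 1.0515·58 = 92.8655
Δx_2 = L[2,0] · Δd_0 = 0.2825 · 19 = 5.3679

5.3679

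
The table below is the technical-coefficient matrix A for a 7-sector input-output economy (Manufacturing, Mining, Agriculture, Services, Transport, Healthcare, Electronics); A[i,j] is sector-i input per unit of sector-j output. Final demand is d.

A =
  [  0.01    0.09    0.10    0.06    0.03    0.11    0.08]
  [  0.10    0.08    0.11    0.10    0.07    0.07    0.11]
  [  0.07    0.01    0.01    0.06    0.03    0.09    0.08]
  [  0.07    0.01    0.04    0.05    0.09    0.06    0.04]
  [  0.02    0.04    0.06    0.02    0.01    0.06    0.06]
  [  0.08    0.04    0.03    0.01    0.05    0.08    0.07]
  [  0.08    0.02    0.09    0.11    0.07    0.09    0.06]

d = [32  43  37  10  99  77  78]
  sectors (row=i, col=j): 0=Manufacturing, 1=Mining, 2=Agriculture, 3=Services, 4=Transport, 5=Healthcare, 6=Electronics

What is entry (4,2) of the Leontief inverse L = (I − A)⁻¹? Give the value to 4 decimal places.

L[4,2] = 0.0879

Form M = I − A:
  [  0.99   -0.09   -0.10   -0.06   -0.03   -0.11   -0.08]
  [ -0.10    0.92   -0.11   -0.10   -0.07   -0.07   -0.11]
  [ -0.07   -0.01    0.99   -0.06   -0.03   -0.09   -0.08]
  [ -0.07   -0.01   -0.04    0.95   -0.09   -0.06   -0.04]
  [ -0.02   -0.04   -0.06   -0.02    0.99   -0.06   -0.06]
  [ -0.08   -0.04   -0.03   -0.01   -0.05    0.92   -0.07]
  [ -0.08   -0.02   -0.09   -0.11   -0.07   -0.09    0.94]
Leontief inverse L = M⁻¹:
  [  1.0677    0.1212    0.1483    0.1092    0.0742    0.1771    0.1403]
  [  0.1686    1.1238    0.1783    0.1663    0.1265    0.1606    0.1881]
  [  0.1063    0.0342    1.0473    0.0932    0.0614    0.1396    0.1205]
  [  0.1028    0.0342    0.0756    1.0804    0.1172    0.1083    0.0807]
  [  0.0520    0.0579    0.0879    0.0487    1.0345    0.0991    0.0942]
  [  0.1176    0.0680    0.0710    0.0460    0.0801    1.1327    0.1154]
  [  0.1318    0.0523    0.1389    0.1562    0.1133    0.1604    1.1188]
Total output x = L · d:
  x_0 = 1.0677·32 + 0.1212·43 + 0.1483·37 + 0.1092·10 + 0.0742·99 + 0.1771·77 + 0.1403·78 = 77.8816
  x_1 = 0.1686·32 + 1.1238·43 + 0.1783·37 + 0.1663·10 + 0.1265·99 + 0.1606·77 + 0.1881·78 = 101.5420
  x_2 = 0.1063·32 + 0.0342·43 + 1.0473·37 + 0.0932·10 + 0.0614·99 + 0.1396·77 + 0.1205·78 = 70.7823
  x_3 = 0.1028·32 + 0.0342·43 + 0.0756·37 + 1.0804·10 + 0.1172·99 + 0.1083·77 + 0.0807·78 = 44.5994
  x_4 = 0.0520·32 + 0.0579·43 + 0.0879·37 + 0.0487·10 + 1.0345·99 + 0.0991·77 + 0.0942·78 = 125.2863
  x_5 = 0.1176·32 + 0.0680·43 + 0.0710·37 + 0.0460·10 + 0.0801·99 + 1.1327·77 + 0.1154·78 = 113.9196
  x_6 = 0.1318·32 + 0.0523·43 + 0.1389·37 + 0.1562·10 + 0.1133·99 + 0.1604·77 + 1.1188·78 = 124.0005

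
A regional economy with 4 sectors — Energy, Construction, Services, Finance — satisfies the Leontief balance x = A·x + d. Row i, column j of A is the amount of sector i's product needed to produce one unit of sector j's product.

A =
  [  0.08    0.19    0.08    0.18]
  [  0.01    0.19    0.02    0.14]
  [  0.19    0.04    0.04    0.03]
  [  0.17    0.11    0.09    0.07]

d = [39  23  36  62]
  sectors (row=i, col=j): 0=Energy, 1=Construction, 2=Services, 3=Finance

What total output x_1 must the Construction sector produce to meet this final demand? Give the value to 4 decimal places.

Form M = I − A:
  [  0.92   -0.19   -0.08   -0.18]
  [ -0.01    0.81   -0.02   -0.14]
  [ -0.19   -0.04    0.96   -0.03]
  [ -0.17   -0.11   -0.09    0.93]
Leontief inverse L = M⁻¹:
  [  1.1687    0.3184    0.1301    0.2783]
  [  0.0626    1.2798    0.0512    0.2064]
  [  0.2416    0.1233    1.0737    0.0999]
  [  0.2444    0.2215    0.1338    1.1602]
Total output x = L · d:
  x_0 = 1.1687·39 + 0.3184·23 + 0.1301·36 + 0.2783·62 = 74.8431
  x_1 = 0.0626·39 + 1.2798·23 + 0.0512·36 + 0.2064·62 = 46.5226
  x_2 = 0.2416·39 + 0.1233·23 + 1.0737·36 + 0.0999·62 = 57.1067
  x_3 = 0.2444·39 + 0.2215·23 + 0.1338·36 + 1.1602·62 = 91.3768

46.5226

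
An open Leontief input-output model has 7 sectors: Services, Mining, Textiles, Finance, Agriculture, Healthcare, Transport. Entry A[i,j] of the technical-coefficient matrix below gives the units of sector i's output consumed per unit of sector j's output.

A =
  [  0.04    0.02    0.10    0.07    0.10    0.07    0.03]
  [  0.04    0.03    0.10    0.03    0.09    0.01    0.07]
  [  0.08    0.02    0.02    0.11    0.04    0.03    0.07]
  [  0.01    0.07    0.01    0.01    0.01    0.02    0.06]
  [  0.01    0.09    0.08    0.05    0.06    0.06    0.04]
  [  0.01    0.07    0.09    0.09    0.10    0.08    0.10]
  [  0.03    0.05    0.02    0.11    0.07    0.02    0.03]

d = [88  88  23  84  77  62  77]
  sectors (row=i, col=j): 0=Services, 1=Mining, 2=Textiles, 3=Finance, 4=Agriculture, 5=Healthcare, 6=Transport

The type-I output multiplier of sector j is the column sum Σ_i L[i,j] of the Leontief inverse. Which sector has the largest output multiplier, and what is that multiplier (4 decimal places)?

Finance (1.7346)

Form M = I − A:
  [  0.96   -0.02   -0.10   -0.07   -0.10   -0.07   -0.03]
  [ -0.04    0.97   -0.10   -0.03   -0.09   -0.01   -0.07]
  [ -0.08   -0.02    0.98   -0.11   -0.04   -0.03   -0.07]
  [ -0.01   -0.07   -0.01    0.99   -0.01   -0.02   -0.06]
  [ -0.01   -0.09   -0.08   -0.05    0.94   -0.06   -0.04]
  [ -0.01   -0.07   -0.09   -0.09   -0.10    0.92   -0.10]
  [ -0.03   -0.05   -0.02   -0.11   -0.07   -0.02    0.97]
Leontief inverse L = M⁻¹:
  [  1.0614    0.0569    0.1374    0.1160    0.1412    0.0991    0.0701]
  [  0.0605    1.0591    0.1302    0.0713    0.1251    0.0323    0.1006]
  [  0.0955    0.0498    1.0496    0.1444    0.0741    0.0522    0.0997]
  [  0.0196    0.0843    0.0279    1.0299    0.0311    0.0294    0.0767]
  [  0.0303    0.1215    0.1153    0.0903    1.0991    0.0827    0.0775]
  [  0.0354    0.1160    0.1344    0.1462    0.1515    1.1116    0.1491]
  [  0.0431    0.0781    0.0469    0.1366    0.0983    0.0380    1.0577]
Total output x = L · d:
  x_0 = 1.0614·88 + 0.0569·88 + 0.1374·23 + 0.1160·84 + 0.1412·77 + 0.0991·62 + 0.0701·77 = 133.7260
  x_1 = 0.0605·88 + 1.0591·88 + 0.1302·23 + 0.0713·84 + 0.1251·77 + 0.0323·62 + 0.1006·77 = 126.8824
  x_2 = 0.0955·88 + 0.0498·88 + 1.0496·23 + 0.1444·84 + 0.0741·77 + 0.0522·62 + 0.0997·77 = 65.6719
  x_3 = 0.0196·88 + 0.0843·88 + 0.0279·23 + 1.0299·84 + 0.0311·77 + 0.0294·62 + 0.0767·77 = 106.4232
  x_4 = 0.0303·88 + 0.1215·88 + 0.1153·23 + 0.0903·84 + 1.0991·77 + 0.0827·62 + 0.0775·77 = 119.3195
  x_5 = 0.0354·88 + 0.1160·88 + 0.1344·23 + 0.1462·84 + 0.1515·77 + 1.1116·62 + 0.1491·77 = 120.7583
  x_6 = 0.0431·88 + 0.0781·88 + 0.0469·23 + 0.1366·84 + 0.0983·77 + 0.0380·62 + 1.0577·77 = 114.5808
Output multipliers (column sums of L):
  Services: 1.3457
  Mining: 1.5657
  Textiles: 1.6417
  Finance: 1.7346
  Agriculture: 1.7204
  Healthcare: 1.4453
  Transport: 1.6312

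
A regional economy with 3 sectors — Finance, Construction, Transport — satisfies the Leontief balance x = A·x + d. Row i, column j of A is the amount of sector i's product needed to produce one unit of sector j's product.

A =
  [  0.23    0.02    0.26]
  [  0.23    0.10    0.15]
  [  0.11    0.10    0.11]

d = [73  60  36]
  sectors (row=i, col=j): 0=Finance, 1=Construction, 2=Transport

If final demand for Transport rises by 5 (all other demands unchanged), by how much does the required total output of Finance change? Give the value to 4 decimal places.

2.0823

Form M = I − A:
  [  0.77   -0.02   -0.26]
  [ -0.23    0.90   -0.15]
  [ -0.11   -0.10    0.89]
Leontief inverse L = M⁻¹:
  [  1.3812    0.0770    0.4165]
  [  0.3887    1.1540    0.3080]
  [  0.2144    0.1392    1.2097]
Total output x = L · d:
  x_0 = 1.3812·73 + 0.0770·60 + 0.4165·36 = 120.4373
  x_1 = 0.3887·73 + 1.1540·60 + 0.3080·36 = 108.7032
  x_2 = 0.2144·73 + 0.1392·60 + 1.2097·36 = 67.5488
Δx_0 = L[0,2] · Δd_2 = 0.4165 · 5 = 2.0823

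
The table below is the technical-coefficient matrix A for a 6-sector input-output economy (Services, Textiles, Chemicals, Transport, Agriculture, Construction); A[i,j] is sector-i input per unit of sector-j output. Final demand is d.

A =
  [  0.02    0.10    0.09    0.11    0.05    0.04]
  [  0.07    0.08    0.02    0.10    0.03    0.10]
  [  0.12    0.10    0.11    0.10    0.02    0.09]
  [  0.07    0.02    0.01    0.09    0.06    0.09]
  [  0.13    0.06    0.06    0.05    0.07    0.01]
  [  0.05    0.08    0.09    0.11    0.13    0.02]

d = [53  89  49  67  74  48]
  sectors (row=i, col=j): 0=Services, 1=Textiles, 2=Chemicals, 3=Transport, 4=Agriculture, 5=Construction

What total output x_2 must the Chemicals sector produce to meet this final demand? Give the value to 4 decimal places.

107.7775

Form M = I − A:
  [  0.98   -0.10   -0.09   -0.11   -0.05   -0.04]
  [ -0.07    0.92   -0.02   -0.10   -0.03   -0.10]
  [ -0.12   -0.10    0.89   -0.10   -0.02   -0.09]
  [ -0.07   -0.02   -0.01    0.91   -0.06   -0.09]
  [ -0.13   -0.06   -0.06   -0.05    0.93   -0.01]
  [ -0.05   -0.08   -0.09   -0.11   -0.13    0.98]
Leontief inverse L = M⁻¹:
  [  1.0757    0.1482    0.1290    0.1760    0.0890    0.0879]
  [  0.1165    1.1266    0.0582    0.1654    0.0742    0.1410]
  [  0.1864    0.1694    1.1686    0.1918    0.0740    0.1506]
  [  0.1106    0.0587    0.0443    1.1436    0.0994    0.1206]
  [  0.1771    0.1090    0.1010    0.1111    1.1045    0.0491]
  [  0.1174    0.1361    0.1370    0.1832    0.1751    1.0703]
Total output x = L · d:
  x_0 = 1.0757·53 + 0.1482·89 + 0.1290·49 + 0.1760·67 + 0.0890·74 + 0.0879·48 = 99.1240
  x_1 = 0.1165·53 + 1.1266·89 + 0.0582·49 + 0.1654·67 + 0.0742·74 + 0.1410·48 = 132.6408
  x_2 = 0.1864·53 + 0.1694·89 + 1.1686·49 + 0.1918·67 + 0.0740·74 + 0.1506·48 = 107.7775
  x_3 = 0.1106·53 + 0.0587·89 + 0.0443·49 + 1.1436·67 + 0.0994·74 + 0.1206·48 = 103.0248
  x_4 = 0.1771·53 + 0.1090·89 + 0.1010·49 + 0.1111·67 + 1.1045·74 + 0.0491·48 = 115.5688
  x_5 = 0.1174·53 + 0.1361·89 + 0.1370·49 + 0.1832·67 + 0.1751·74 + 1.0703·48 = 101.6573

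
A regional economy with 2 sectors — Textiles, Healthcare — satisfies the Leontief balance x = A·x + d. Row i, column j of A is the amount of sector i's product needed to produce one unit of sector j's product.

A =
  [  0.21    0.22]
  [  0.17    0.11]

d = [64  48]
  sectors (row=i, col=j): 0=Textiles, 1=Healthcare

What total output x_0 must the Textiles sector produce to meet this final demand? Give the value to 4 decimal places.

101.4271

Form M = I − A:
  [  0.79   -0.22]
  [ -0.17    0.89]
Leontief inverse L = M⁻¹:
  [  1.3369    0.3305]
  [  0.2554    1.1867]
Total output x = L · d:
  x_0 = 1.3369·64 + 0.3305·48 = 101.4271
  x_1 = 0.2554·64 + 1.1867·48 = 73.3063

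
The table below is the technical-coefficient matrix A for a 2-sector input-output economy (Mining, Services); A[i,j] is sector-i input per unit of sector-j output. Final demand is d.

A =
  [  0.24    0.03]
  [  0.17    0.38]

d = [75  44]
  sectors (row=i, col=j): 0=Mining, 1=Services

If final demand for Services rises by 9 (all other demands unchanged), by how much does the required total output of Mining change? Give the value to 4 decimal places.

Form M = I − A:
  [  0.76   -0.03]
  [ -0.17    0.62]
Leontief inverse L = M⁻¹:
  [  1.3302    0.0644]
  [  0.3647    1.6306]
Total output x = L · d:
  x_0 = 1.3302·75 + 0.0644·44 = 102.5960
  x_1 = 0.3647·75 + 1.6306·44 = 99.0989
Δx_0 = L[0,1] · Δd_1 = 0.0644 · 9 = 0.5793

0.5793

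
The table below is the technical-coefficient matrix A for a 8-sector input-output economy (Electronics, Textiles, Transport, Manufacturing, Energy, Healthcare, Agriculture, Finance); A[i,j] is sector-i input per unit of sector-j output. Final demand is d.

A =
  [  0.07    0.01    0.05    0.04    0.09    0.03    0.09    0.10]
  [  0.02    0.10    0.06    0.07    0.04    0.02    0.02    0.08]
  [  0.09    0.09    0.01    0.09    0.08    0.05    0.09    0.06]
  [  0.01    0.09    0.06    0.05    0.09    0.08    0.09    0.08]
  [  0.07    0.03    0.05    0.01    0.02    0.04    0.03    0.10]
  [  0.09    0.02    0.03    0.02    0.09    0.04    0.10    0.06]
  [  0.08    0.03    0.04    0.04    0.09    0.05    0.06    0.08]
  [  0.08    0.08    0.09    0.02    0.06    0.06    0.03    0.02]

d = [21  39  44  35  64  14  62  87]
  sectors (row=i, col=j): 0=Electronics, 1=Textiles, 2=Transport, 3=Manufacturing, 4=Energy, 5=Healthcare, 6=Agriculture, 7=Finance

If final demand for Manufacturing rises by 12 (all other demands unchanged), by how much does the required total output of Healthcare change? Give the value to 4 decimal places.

0.6040

Form M = I − A:
  [  0.93   -0.01   -0.05   -0.04   -0.09   -0.03   -0.09   -0.10]
  [ -0.02    0.90   -0.06   -0.07   -0.04   -0.02   -0.02   -0.08]
  [ -0.09   -0.09    0.99   -0.09   -0.08   -0.05   -0.09   -0.06]
  [ -0.01   -0.09   -0.06    0.95   -0.09   -0.08   -0.09   -0.08]
  [ -0.07   -0.03   -0.05   -0.01    0.98   -0.04   -0.03   -0.10]
  [ -0.09   -0.02   -0.03   -0.02   -0.09    0.96   -0.10   -0.06]
  [ -0.08   -0.03   -0.04   -0.04   -0.09   -0.05    0.94   -0.08]
  [ -0.08   -0.08   -0.09   -0.02   -0.06   -0.06   -0.03    0.98]
Leontief inverse L = M⁻¹:
  [  1.1311    0.0553    0.0953    0.0733    0.1503    0.0715    0.1432    0.1632]
  [  0.0645    1.1504    0.1002    0.1045    0.0897    0.0552    0.0632    0.1329]
  [  0.1529    0.1455    1.0637    0.1308    0.1500    0.0968    0.1516    0.1369]
  [  0.0753    0.1474    0.1103    1.0909    0.1566    0.1258    0.1486    0.1513]
  [  0.1152    0.0655    0.0838    0.0363    1.0654    0.0694    0.0699    0.1439]
  [  0.1473    0.0584    0.0712    0.0503    0.1465    1.0769    0.1501    0.1214]
  [  0.1383    0.0739    0.0840    0.0725    0.1483    0.0893    1.1124    0.1426]
  [  0.1335    0.1246    0.1279    0.0563    0.1153    0.0947    0.0813    1.0808]
Total output x = L · d:
  x_0 = 1.1311·21 + 0.0553·39 + 0.0953·44 + 0.0733·35 + 0.1503·64 + 0.0715·14 + 0.1432·62 + 0.1632·87 = 66.3638
  x_1 = 0.0645·21 + 1.1504·39 + 0.1002·44 + 0.1045·35 + 0.0897·64 + 0.0552·14 + 0.0632·62 + 0.1329·87 = 76.2788
  x_2 = 0.1529·21 + 0.1455·39 + 1.0637·44 + 0.1308·35 + 0.1500·64 + 0.0968·14 + 0.1516·62 + 0.1369·87 = 92.5288
  x_3 = 0.0753·21 + 0.1474·39 + 0.1103·44 + 1.0909·35 + 0.1566·64 + 0.1258·14 + 0.1486·62 + 0.1513·87 = 84.5228
  x_4 = 0.1152·21 + 0.0655·39 + 0.0838·44 + 0.0363·35 + 1.0654·64 + 0.0694·14 + 0.0699·62 + 0.1439·87 = 95.9359
  x_5 = 0.1473·21 + 0.0584·39 + 0.0712·44 + 0.0503·35 + 0.1465·64 + 1.0769·14 + 0.1501·62 + 0.1214·87 = 54.5781
  x_6 = 0.1383·21 + 0.0739·39 + 0.0840·44 + 0.0725·35 + 0.1483·64 + 0.0893·14 + 1.1124·62 + 0.1426·87 = 104.1343
  x_7 = 0.1335·21 + 0.1246·39 + 0.1279·44 + 0.0563·35 + 0.1153·64 + 0.0947·14 + 0.0813·62 + 1.0808·87 = 123.0452
Δx_5 = L[5,3] · Δd_3 = 0.0503 · 12 = 0.6040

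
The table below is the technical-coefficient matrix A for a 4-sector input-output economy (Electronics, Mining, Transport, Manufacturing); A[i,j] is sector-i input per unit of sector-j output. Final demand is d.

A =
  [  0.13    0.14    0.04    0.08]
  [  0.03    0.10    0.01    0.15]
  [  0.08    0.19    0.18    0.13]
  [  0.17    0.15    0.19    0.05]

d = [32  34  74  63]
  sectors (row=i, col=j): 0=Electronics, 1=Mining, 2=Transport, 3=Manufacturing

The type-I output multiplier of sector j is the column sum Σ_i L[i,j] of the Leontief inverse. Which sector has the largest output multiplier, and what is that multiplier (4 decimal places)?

Form M = I − A:
  [  0.87   -0.14   -0.04   -0.08]
  [ -0.03    0.90   -0.01   -0.15]
  [ -0.08   -0.19    0.82   -0.13]
  [ -0.17   -0.15   -0.19    0.95]
Leontief inverse L = M⁻¹:
  [  1.1956    0.2313    0.0960    0.1503]
  [  0.0857    1.1717    0.0651    0.2011]
  [  0.1782    0.3408    1.2892    0.2452]
  [  0.2631    0.2945    0.2853    1.1603]
Total output x = L · d:
  x_0 = 1.1956·32 + 0.2313·34 + 0.0960·74 + 0.1503·63 = 62.6971
  x_1 = 0.0857·32 + 1.1717·34 + 0.0651·74 + 0.2011·63 = 60.0659
  x_2 = 0.1782·32 + 0.3408·34 + 1.2892·74 + 0.2452·63 = 128.1370
  x_3 = 0.2631·32 + 0.2945·34 + 0.2853·74 + 1.1603·63 = 112.6468
Output multipliers (column sums of L):
  Electronics: 1.7226
  Mining: 2.0383
  Transport: 1.7355
  Manufacturing: 1.7570

Mining (2.0383)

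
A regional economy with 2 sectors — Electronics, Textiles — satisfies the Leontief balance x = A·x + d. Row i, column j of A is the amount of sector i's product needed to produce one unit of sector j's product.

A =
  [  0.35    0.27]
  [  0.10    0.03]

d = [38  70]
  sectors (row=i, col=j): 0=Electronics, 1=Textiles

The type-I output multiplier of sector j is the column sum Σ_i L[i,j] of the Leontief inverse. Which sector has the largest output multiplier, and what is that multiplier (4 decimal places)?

Form M = I − A:
  [  0.65   -0.27]
  [ -0.10    0.97]
Leontief inverse L = M⁻¹:
  [  1.6073    0.4474]
  [  0.1657    1.0771]
Total output x = L · d:
  x_0 = 1.6073·38 + 0.4474·70 = 92.3944
  x_1 = 0.1657·38 + 1.0771·70 = 81.6901
Output multipliers (column sums of L):
  Electronics: 1.7730
  Textiles: 1.5244

Electronics (1.7730)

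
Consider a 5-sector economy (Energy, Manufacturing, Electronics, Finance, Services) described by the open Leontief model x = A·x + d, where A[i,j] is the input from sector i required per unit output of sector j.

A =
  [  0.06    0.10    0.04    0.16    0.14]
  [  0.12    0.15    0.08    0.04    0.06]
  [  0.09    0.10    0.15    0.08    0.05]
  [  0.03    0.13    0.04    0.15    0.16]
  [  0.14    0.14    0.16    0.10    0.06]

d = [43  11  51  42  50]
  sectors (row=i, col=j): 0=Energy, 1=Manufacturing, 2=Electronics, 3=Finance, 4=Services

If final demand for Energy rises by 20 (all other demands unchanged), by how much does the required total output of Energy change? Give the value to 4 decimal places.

Form M = I − A:
  [  0.94   -0.10   -0.04   -0.16   -0.14]
  [ -0.12    0.85   -0.08   -0.04   -0.06]
  [ -0.09   -0.10    0.85   -0.08   -0.05]
  [ -0.03   -0.13   -0.04    0.85   -0.16]
  [ -0.14   -0.14   -0.16   -0.10    0.94]
Leontief inverse L = M⁻¹:
  [  1.1503    0.2314    0.1335    0.2681    0.2388]
  [  0.2017    1.2621    0.1609    0.1291    0.1411]
  [  0.1717    0.2149    1.2384    0.1749    0.1349]
  [  0.1254    0.2654    0.1383    1.2558    0.2567]
  [  0.2439    0.2872    0.2693    0.2225    1.1707]
Total output x = L · d:
  x_0 = 1.1503·43 + 0.2314·11 + 0.1335·51 + 0.2681·42 + 0.2388·50 = 82.0130
  x_1 = 0.2017·43 + 1.2621·11 + 0.1609·51 + 0.1291·42 + 0.1411·50 = 43.2409
  x_2 = 0.1717·43 + 0.2149·11 + 1.2384·51 + 0.1749·42 + 0.1349·50 = 86.9931
  x_3 = 0.1254·43 + 0.2654·11 + 0.1383·51 + 1.2558·42 + 0.2567·50 = 80.9457
  x_4 = 0.2439·43 + 0.2872·11 + 0.2693·51 + 0.2225·42 + 1.1707·50 = 95.2649
Δx_0 = L[0,0] · Δd_0 = 1.1503 · 20 = 23.0054

23.0054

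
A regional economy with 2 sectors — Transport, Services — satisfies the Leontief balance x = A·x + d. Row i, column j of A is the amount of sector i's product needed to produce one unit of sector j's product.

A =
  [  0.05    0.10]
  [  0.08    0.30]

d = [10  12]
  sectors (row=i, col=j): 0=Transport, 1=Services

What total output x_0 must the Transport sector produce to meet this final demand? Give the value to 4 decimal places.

Form M = I − A:
  [  0.95   -0.10]
  [ -0.08    0.70]
Leontief inverse L = M⁻¹:
  [  1.0654    0.1522]
  [  0.1218    1.4460]
Total output x = L · d:
  x_0 = 1.0654·10 + 0.1522·12 = 12.4810
  x_1 = 0.1218·10 + 1.4460·12 = 18.5693

12.4810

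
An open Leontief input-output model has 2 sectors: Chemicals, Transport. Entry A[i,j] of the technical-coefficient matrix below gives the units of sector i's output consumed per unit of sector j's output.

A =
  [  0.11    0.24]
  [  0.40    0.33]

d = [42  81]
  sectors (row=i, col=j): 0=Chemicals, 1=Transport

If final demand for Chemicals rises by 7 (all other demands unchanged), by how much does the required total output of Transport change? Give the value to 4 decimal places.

5.5966

Form M = I − A:
  [  0.89   -0.24]
  [ -0.40    0.67]
Leontief inverse L = M⁻¹:
  [  1.3392    0.4797]
  [  0.7995    1.7789]
Total output x = L · d:
  x_0 = 1.3392·42 + 0.4797·81 = 95.1029
  x_1 = 0.7995·42 + 1.7789·81 = 177.6734
Δx_1 = L[1,0] · Δd_0 = 0.7995 · 7 = 5.5966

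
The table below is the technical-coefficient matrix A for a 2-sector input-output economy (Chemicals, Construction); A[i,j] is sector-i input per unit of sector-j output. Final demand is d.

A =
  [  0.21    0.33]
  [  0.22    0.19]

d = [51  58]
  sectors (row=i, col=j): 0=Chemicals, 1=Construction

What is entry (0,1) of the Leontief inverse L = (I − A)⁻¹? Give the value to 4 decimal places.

L[0,1] = 0.5817

Form M = I − A:
  [  0.79   -0.33]
  [ -0.22    0.81]
Leontief inverse L = M⁻¹:
  [  1.4278    0.5817]
  [  0.3878    1.3926]
Total output x = L · d:
  x_0 = 1.4278·51 + 0.5817·58 = 106.5574
  x_1 = 0.3878·51 + 1.3926·58 = 100.5464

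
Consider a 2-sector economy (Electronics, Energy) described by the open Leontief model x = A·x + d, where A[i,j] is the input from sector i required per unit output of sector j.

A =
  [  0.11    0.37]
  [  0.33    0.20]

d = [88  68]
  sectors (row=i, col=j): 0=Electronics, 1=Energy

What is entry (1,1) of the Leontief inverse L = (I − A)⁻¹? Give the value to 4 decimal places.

Form M = I − A:
  [  0.89   -0.37]
  [ -0.33    0.80]
Leontief inverse L = M⁻¹:
  [  1.3562    0.6272]
  [  0.5594    1.5087]
Total output x = L · d:
  x_0 = 1.3562·88 + 0.6272·68 = 161.9936
  x_1 = 0.5594·88 + 1.5087·68 = 151.8223

L[1,1] = 1.5087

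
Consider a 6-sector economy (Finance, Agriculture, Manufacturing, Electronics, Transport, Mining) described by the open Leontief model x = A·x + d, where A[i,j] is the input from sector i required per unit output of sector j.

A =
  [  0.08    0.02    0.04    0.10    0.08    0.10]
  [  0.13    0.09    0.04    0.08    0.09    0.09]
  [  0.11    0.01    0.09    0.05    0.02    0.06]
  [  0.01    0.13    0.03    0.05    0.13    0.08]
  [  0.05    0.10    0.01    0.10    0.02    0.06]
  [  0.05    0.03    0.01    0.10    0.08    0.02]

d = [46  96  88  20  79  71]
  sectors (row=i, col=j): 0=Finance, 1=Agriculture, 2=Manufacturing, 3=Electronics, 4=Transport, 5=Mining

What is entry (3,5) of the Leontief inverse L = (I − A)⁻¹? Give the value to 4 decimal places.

Form M = I − A:
  [  0.92   -0.02   -0.04   -0.10   -0.08   -0.10]
  [ -0.13    0.91   -0.04   -0.08   -0.09   -0.09]
  [ -0.11   -0.01    0.91   -0.05   -0.02   -0.06]
  [ -0.01   -0.13   -0.03    0.95   -0.13   -0.08]
  [ -0.05   -0.10   -0.01   -0.10    0.98   -0.06]
  [ -0.05   -0.03   -0.01   -0.10   -0.08    0.98]
Leontief inverse L = M⁻¹:
  [  1.1203    0.0667    0.0603    0.1558    0.1313    0.1449]
  [  0.1884    1.1475    0.0671    0.1521    0.1546    0.1506]
  [  0.1479    0.0386    1.1119    0.0938    0.0588    0.0980]
  [  0.0610    0.1845    0.0508    1.1097    0.1806    0.1279]
  [  0.0889    0.1440    0.0279    0.1462    1.0691    0.1014]
  [  0.0779    0.0695    0.0239    0.1387    0.1177    1.0547]
Total output x = L · d:
  x_0 = 1.1203·46 + 0.0667·96 + 0.0603·88 + 0.1558·20 + 0.1313·79 + 0.1449·71 = 87.0304
  x_1 = 0.1884·46 + 1.1475·96 + 0.0671·88 + 0.1521·20 + 0.1546·79 + 0.1506·71 = 150.6748
  x_2 = 0.1479·46 + 0.0386·96 + 1.1119·88 + 0.0938·20 + 0.0588·79 + 0.0980·71 = 121.8297
  x_3 = 0.0610·46 + 0.1845·96 + 0.0508·88 + 1.1097·20 + 0.1806·79 + 0.1279·71 = 70.5287
  x_4 = 0.0889·46 + 0.1440·96 + 0.0279·88 + 0.1462·20 + 1.0691·79 + 0.1014·71 = 114.9487
  x_5 = 0.0779·46 + 0.0695·96 + 0.0239·88 + 0.1387·20 + 0.1177·79 + 1.0547·71 = 99.3253

L[3,5] = 0.1279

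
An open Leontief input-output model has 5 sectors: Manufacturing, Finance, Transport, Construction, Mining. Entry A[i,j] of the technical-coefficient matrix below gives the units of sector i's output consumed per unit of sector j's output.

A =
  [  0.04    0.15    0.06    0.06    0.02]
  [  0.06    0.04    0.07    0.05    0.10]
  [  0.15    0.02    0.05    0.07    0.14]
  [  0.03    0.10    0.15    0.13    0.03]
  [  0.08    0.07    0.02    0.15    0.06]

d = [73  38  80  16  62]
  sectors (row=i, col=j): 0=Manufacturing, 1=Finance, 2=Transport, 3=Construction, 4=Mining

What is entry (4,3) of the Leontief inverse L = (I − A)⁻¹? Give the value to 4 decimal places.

Form M = I − A:
  [  0.96   -0.15   -0.06   -0.06   -0.02]
  [ -0.06    0.96   -0.07   -0.05   -0.10]
  [ -0.15   -0.02    0.95   -0.07   -0.14]
  [ -0.03   -0.10   -0.15    0.87   -0.03]
  [ -0.08   -0.07   -0.02   -0.15    0.94]
Leontief inverse L = M⁻¹:
  [  1.0771    0.1856    0.0993    0.1034    0.0607]
  [  0.0983    1.0796    0.1045    0.1006    0.1357]
  [  0.1957    0.0809    1.0965    0.1375    0.1805]
  [  0.0862    0.1486    0.2070    1.1955    0.0866]
  [  0.1169    0.1216    0.0726    0.2100    1.0968]
Total output x = L · d:
  x_0 = 1.0771·73 + 0.1856·38 + 0.0993·80 + 0.1034·16 + 0.0607·62 = 99.0432
  x_1 = 0.0983·73 + 1.0796·38 + 0.1045·80 + 0.1006·16 + 0.1357·62 = 66.5807
  x_2 = 0.1957·73 + 0.0809·38 + 1.0965·80 + 0.1375·16 + 0.1805·62 = 118.4665
  x_3 = 0.0862·73 + 0.1486·38 + 0.2070·80 + 1.1955·16 + 0.0866·62 = 52.9989
  x_4 = 0.1169·73 + 0.1216·38 + 0.0726·80 + 0.2100·16 + 1.0968·62 = 90.3226

L[4,3] = 0.2100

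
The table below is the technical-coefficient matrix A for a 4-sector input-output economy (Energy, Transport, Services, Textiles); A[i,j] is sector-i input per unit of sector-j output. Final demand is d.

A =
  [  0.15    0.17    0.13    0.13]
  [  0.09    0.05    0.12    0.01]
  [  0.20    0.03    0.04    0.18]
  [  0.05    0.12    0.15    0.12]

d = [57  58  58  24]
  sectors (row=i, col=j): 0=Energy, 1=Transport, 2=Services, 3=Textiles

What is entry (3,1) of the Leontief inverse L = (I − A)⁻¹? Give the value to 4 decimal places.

L[3,1] = 0.1858

Form M = I − A:
  [  0.85   -0.17   -0.13   -0.13]
  [ -0.09    0.95   -0.12   -0.01]
  [ -0.20   -0.03    0.96   -0.18]
  [ -0.05   -0.12   -0.15    0.88]
Leontief inverse L = M⁻¹:
  [  1.2763    0.2666    0.2439    0.2415]
  [  0.1601    1.0956    0.1697    0.0708]
  [  0.2981    0.1246    1.1412    0.2789]
  [  0.1452    0.1858    0.2315    1.2073]
Total output x = L · d:
  x_0 = 1.2763·57 + 0.2666·58 + 0.2439·58 + 0.2415·24 = 108.1505
  x_1 = 0.1601·57 + 1.0956·58 + 0.1697·58 + 0.0708·24 = 84.2108
  x_2 = 0.2981·57 + 0.1246·58 + 1.1412·58 + 0.2789·24 = 97.1019
  x_3 = 0.1452·57 + 0.1858·58 + 0.2315·58 + 1.2073·24 = 61.4524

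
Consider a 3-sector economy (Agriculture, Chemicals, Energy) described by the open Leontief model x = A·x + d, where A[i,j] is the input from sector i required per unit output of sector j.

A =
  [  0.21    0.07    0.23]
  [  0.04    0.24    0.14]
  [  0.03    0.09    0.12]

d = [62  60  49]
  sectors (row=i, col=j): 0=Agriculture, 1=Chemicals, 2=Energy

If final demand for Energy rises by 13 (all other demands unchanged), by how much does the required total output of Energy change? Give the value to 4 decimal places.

15.2459

Form M = I − A:
  [  0.79   -0.07   -0.23]
  [ -0.04    0.76   -0.14]
  [ -0.03   -0.09    0.88]
Leontief inverse L = M⁻¹:
  [  1.2878    0.1615    0.3623]
  [  0.0773    1.3508    0.2351]
  [  0.0518    0.1437    1.1728]
Total output x = L · d:
  x_0 = 1.2878·62 + 0.1615·60 + 0.3623·49 = 107.2826
  x_1 = 0.0773·62 + 1.3508·60 + 0.2351·49 = 97.3589
  x_2 = 0.0518·62 + 0.1437·60 + 1.1728·49 = 69.2963
Δx_2 = L[2,2] · Δd_2 = 1.1728 · 13 = 15.2459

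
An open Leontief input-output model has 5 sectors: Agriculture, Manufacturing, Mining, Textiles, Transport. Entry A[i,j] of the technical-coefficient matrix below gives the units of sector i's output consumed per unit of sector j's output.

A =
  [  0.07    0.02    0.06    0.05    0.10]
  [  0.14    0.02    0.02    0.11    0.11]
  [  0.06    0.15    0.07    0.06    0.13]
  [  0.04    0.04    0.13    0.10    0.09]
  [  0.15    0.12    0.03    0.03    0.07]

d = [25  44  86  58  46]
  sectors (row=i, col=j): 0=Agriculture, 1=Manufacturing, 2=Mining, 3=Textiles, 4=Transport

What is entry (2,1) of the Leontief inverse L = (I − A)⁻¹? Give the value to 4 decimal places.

L[2,1] = 0.2027

Form M = I − A:
  [  0.93   -0.02   -0.06   -0.05   -0.10]
  [ -0.14    0.98   -0.02   -0.11   -0.11]
  [ -0.06   -0.15    0.93   -0.06   -0.13]
  [ -0.04   -0.04   -0.13    0.90   -0.09]
  [ -0.15   -0.12   -0.03   -0.03    0.93]
Leontief inverse L = M⁻¹:
  [  1.1169    0.0577    0.0892    0.0800    0.1471]
  [  0.1976    1.0609    0.0621    0.1504    0.1700]
  [  0.1402    0.2027    1.1112    0.1135    0.2054]
  [  0.1000    0.0946    0.1736    1.1450    0.1570]
  [  0.2134    0.1558    0.0638    0.0729    1.1326]
Total output x = L · d:
  x_0 = 1.1169·25 + 0.0577·44 + 0.0892·86 + 0.0800·58 + 0.1471·46 = 49.5410
  x_1 = 0.1976·25 + 1.0609·44 + 0.0621·86 + 0.1504·58 + 0.1700·46 = 73.5020
  x_2 = 0.1402·25 + 0.2027·44 + 1.1112·86 + 0.1135·58 + 0.2054·46 = 124.0135
  x_3 = 0.1000·25 + 0.0946·44 + 0.1736·86 + 1.1450·58 + 0.1570·46 = 95.2270
  x_4 = 0.2134·25 + 0.1558·44 + 0.0638·86 + 0.0729·58 + 1.1326·46 = 74.0093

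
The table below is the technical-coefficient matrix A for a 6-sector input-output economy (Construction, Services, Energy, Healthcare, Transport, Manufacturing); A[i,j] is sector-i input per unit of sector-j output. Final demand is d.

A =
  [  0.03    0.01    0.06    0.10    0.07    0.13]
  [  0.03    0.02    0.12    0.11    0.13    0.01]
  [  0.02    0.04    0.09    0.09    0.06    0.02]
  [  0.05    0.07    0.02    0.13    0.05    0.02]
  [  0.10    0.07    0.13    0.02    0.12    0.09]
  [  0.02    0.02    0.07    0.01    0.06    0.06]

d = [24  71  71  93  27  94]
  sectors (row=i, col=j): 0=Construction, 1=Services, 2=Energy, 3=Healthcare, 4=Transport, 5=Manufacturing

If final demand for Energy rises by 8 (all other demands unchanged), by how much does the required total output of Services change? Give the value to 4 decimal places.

Form M = I − A:
  [  0.97   -0.01   -0.06   -0.10   -0.07   -0.13]
  [ -0.03    0.98   -0.12   -0.11   -0.13   -0.01]
  [ -0.02   -0.04    0.91   -0.09   -0.06   -0.02]
  [ -0.05   -0.07   -0.02    0.87   -0.05   -0.02]
  [ -0.10   -0.07   -0.13   -0.02    0.88   -0.09]
  [ -0.02   -0.02   -0.07   -0.01   -0.06    0.94]
Leontief inverse L = M⁻¹:
  [  1.0569    0.0369    0.1068    0.1417    0.1160    0.1629]
  [  0.0647    1.0541    0.1768    0.1638    0.1853    0.0452]
  [  0.0434    0.0642    1.1308    0.1329    0.1005    0.0432]
  [  0.0757    0.0952    0.0605    1.1791    0.0944    0.0469]
  [  0.1371    0.1033    0.2053    0.0790    1.1906    0.1401]
  [  0.0367    0.0356    0.1040    0.0340    0.0909    1.0809]
Total output x = L · d:
  x_0 = 1.0569·24 + 0.0369·71 + 0.1068·71 + 0.1417·93 + 0.1160·27 + 0.1629·94 = 67.1921
  x_1 = 0.0647·24 + 1.0541·71 + 0.1768·71 + 0.1638·93 + 0.1853·27 + 0.0452·94 = 113.4331
  x_2 = 0.0434·24 + 0.0642·71 + 1.1308·71 + 0.1329·93 + 0.1005·27 + 0.0432·94 = 105.0190
  x_3 = 0.0757·24 + 0.0952·71 + 0.0605·71 + 1.1791·93 + 0.0944·27 + 0.0469·94 = 129.4872
  x_4 = 0.1371·24 + 0.1033·71 + 0.2053·71 + 0.0790·93 + 1.1906·27 + 0.1401·94 = 77.8668
  x_5 = 0.0367·24 + 0.0356·71 + 0.1040·71 + 0.0340·93 + 0.0909·27 + 1.0809·94 = 118.0114
Δx_1 = L[1,2] · Δd_2 = 0.1768 · 8 = 1.4146

1.4146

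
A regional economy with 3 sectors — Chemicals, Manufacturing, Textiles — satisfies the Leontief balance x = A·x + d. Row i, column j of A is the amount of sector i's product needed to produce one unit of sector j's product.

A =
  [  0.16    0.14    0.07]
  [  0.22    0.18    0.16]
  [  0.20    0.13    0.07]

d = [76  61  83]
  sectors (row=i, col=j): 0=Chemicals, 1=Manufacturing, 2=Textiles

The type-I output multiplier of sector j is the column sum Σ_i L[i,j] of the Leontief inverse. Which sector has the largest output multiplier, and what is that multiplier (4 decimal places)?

Chemicals (2.0312)

Form M = I − A:
  [  0.84   -0.14   -0.07]
  [ -0.22    0.82   -0.16]
  [ -0.20   -0.13    0.93]
Leontief inverse L = M⁻¹:
  [  1.2867    0.2416    0.1384]
  [  0.4104    1.3308    0.2598]
  [  0.3341    0.2380    1.1414]
Total output x = L · d:
  x_0 = 1.2867·76 + 0.2416·61 + 0.1384·83 = 124.0187
  x_1 = 0.4104·76 + 1.3308·61 + 0.2598·83 = 133.9348
  x_2 = 0.3341·76 + 0.2380·61 + 1.1414·83 = 134.6401
Output multipliers (column sums of L):
  Chemicals: 2.0312
  Manufacturing: 1.8104
  Textiles: 1.5396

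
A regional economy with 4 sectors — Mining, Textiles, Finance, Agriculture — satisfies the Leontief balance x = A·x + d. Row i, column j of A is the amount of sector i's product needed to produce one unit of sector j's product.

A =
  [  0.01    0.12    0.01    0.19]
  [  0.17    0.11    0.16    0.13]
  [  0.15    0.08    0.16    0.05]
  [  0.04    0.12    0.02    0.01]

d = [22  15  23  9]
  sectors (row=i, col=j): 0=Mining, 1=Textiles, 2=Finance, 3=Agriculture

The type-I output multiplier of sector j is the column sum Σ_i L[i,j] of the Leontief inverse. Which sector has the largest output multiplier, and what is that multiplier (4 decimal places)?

Textiles (1.6999)

Form M = I − A:
  [  0.99   -0.12   -0.01   -0.19]
  [ -0.17    0.89   -0.16   -0.13]
  [ -0.15   -0.08    0.84   -0.05]
  [ -0.04   -0.12   -0.02    0.99]
Leontief inverse L = M⁻¹:
  [  1.0578    0.1782    0.0520    0.2290]
  [  0.2525    1.2086    0.2384    0.2192]
  [  0.2176    0.1563    1.2258    0.1242]
  [  0.0777    0.1569    0.0558    1.0484]
Total output x = L · d:
  x_0 = 1.0578·22 + 0.1782·15 + 0.0520·23 + 0.2290·9 = 29.2020
  x_1 = 0.2525·22 + 1.2086·15 + 0.2384·23 + 0.2192·9 = 31.1423
  x_2 = 0.2176·22 + 0.1563·15 + 1.2258·23 + 0.1242·9 = 36.4414
  x_3 = 0.0777·22 + 0.1569·15 + 0.0558·23 + 1.0484·9 = 14.7818
Output multipliers (column sums of L):
  Mining: 1.6057
  Textiles: 1.6999
  Finance: 1.5720
  Agriculture: 1.6209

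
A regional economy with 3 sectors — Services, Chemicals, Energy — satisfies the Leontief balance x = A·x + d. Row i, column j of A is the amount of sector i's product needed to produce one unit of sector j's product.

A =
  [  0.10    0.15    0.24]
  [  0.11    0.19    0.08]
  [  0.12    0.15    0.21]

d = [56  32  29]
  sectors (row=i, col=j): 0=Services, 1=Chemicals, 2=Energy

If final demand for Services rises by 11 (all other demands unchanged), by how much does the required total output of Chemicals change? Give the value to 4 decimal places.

Form M = I − A:
  [  0.90   -0.15   -0.24]
  [ -0.11    0.81   -0.08]
  [ -0.12   -0.15    0.79]
Leontief inverse L = M⁻¹:
  [  1.1998    0.2952    0.3944]
  [  0.1844    1.3035    0.1880]
  [  0.2173    0.2923    1.3614]
Total output x = L · d:
  x_0 = 1.1998·56 + 0.2952·32 + 0.3944·29 = 88.0716
  x_1 = 0.1844·56 + 1.3035·32 + 0.1880·29 = 57.4915
  x_2 = 0.2173·56 + 0.2923·32 + 1.3614·29 = 61.0029
Δx_1 = L[1,0] · Δd_0 = 0.1844 · 11 = 2.0283

2.0283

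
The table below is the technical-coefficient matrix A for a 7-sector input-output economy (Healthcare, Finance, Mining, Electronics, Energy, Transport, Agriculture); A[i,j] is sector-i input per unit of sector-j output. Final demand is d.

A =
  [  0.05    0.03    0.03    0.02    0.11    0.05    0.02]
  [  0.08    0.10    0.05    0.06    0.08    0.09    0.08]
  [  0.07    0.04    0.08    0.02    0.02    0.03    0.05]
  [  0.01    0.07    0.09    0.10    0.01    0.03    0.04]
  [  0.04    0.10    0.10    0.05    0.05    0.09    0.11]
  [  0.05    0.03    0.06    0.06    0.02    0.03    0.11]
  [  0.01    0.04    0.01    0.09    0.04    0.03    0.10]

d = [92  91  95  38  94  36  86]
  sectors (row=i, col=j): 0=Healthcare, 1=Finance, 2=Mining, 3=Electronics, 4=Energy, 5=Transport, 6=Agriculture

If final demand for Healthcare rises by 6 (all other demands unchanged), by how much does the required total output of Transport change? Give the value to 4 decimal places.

Form M = I − A:
  [  0.95   -0.03   -0.03   -0.02   -0.11   -0.05   -0.02]
  [ -0.08    0.90   -0.05   -0.06   -0.08   -0.09   -0.08]
  [ -0.07   -0.04    0.92   -0.02   -0.02   -0.03   -0.05]
  [ -0.01   -0.07   -0.09    0.90   -0.01   -0.03   -0.04]
  [ -0.04   -0.10   -0.10   -0.05    0.95   -0.09   -0.11]
  [ -0.05   -0.03   -0.06   -0.06   -0.02    0.97   -0.11]
  [ -0.01   -0.04   -0.01   -0.09   -0.04   -0.03    0.90]
Leontief inverse L = M⁻¹:
  [  1.0737    0.0628    0.0637    0.0484    0.1357    0.0791    0.0614]
  [  0.1197    1.1531    0.1014    0.1124    0.1233    0.1358    0.1475]
  [  0.0932    0.0663    1.1073    0.0455    0.0448    0.0534    0.0835]
  [  0.0351    0.1039    0.1258    1.1349    0.0319    0.0558    0.0782]
  [  0.0795    0.1505    0.1497    0.1022    1.0890    0.1324    0.1773]
  [  0.0718    0.0607    0.0903    0.0955    0.0449    1.0548    0.1507]
  [  0.0277    0.0718    0.0398    0.1273    0.0606    0.0541    1.1400]
Total output x = L · d:
  x_0 = 1.0737·92 + 0.0628·91 + 0.0637·95 + 0.0484·38 + 0.1357·94 + 0.0791·36 + 0.0614·86 = 133.2751
  x_1 = 0.1197·92 + 1.1531·91 + 0.1014·95 + 0.1124·38 + 0.1233·94 + 0.1358·36 + 0.1475·86 = 159.0180
  x_2 = 0.0932·92 + 0.0663·91 + 1.1073·95 + 0.0455·38 + 0.0448·94 + 0.0534·36 + 0.0835·86 = 134.8508
  x_3 = 0.0351·92 + 0.1039·91 + 0.1258·95 + 1.1349·38 + 0.0319·94 + 0.0558·36 + 0.0782·86 = 79.4833
  x_4 = 0.0795·92 + 0.1505·91 + 0.1497·95 + 0.1022·38 + 1.0890·94 + 0.1324·36 + 0.1773·86 = 161.4913
  x_5 = 0.0718·92 + 0.0607·91 + 0.0903·95 + 0.0955·38 + 0.0449·94 + 1.0548·36 + 0.1507·86 = 79.4801
  x_6 = 0.0277·92 + 0.0718·91 + 0.0398·95 + 0.1273·38 + 0.0606·94 + 0.0541·36 + 1.1400·86 = 123.3773
Δx_5 = L[5,0] · Δd_0 = 0.0718 · 6 = 0.4306

0.4306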